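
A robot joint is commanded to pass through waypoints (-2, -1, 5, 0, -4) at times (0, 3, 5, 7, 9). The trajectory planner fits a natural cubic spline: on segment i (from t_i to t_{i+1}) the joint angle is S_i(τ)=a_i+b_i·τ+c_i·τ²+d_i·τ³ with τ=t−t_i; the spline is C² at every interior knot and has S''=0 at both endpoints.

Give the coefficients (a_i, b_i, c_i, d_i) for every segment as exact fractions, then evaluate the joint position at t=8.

  seg 0: a=-2 b=-841/852 c=0 d=125/852
  seg 1: a=-1 b=1267/426 c=375/284 d=-557/852
  seg 2: a=5 b=175/426 c=-739/284 d=977/1704
  seg 3: a=0 b=-664/213 c=119/142 d=-119/852
S(8) = -687/284

Δ: Δ0=1/3, Δ1=3, Δ2=-5/2, Δ3=-2
row 1: diag=10, rhs=16; c'=1/5, d'=8/5
row 2: denom=8−2·1/5=38/5; d'=(-33−2·8/5)/(38/5)=-181/38
row 3: denom=8−2·5/19=142/19; d'=(3−2·-181/38)/(142/19)=119/71
back: M3=119/71
back: M2=-181/38−5/19·119/71=-739/142
back: M1=8/5−1/5·-739/142=375/142
M: M0=0, M1=375/142, M2=-739/142, M3=119/71, M4=0
seg 0: a=-2, c=M0/2=0, d=(M1−M0)/(6·3)=125/852, b=Δ0−h0·(2M0+M1)/6=-841/852
seg 1: a=-1, c=M1/2=375/284, d=(M2−M1)/(6·2)=-557/852, b=Δ1−h1·(2M1+M2)/6=1267/426
seg 2: a=5, c=M2/2=-739/284, d=(M3−M2)/(6·2)=977/1704, b=Δ2−h2·(2M2+M3)/6=175/426
seg 3: a=0, c=M3/2=119/142, d=(M4−M3)/(6·2)=-119/852, b=Δ3−h3·(2M3+M4)/6=-664/213
t_q=8 → seg 3, τ=1; S=0+-664/213·τ+119/142·τ²+-119/852·τ³=-687/284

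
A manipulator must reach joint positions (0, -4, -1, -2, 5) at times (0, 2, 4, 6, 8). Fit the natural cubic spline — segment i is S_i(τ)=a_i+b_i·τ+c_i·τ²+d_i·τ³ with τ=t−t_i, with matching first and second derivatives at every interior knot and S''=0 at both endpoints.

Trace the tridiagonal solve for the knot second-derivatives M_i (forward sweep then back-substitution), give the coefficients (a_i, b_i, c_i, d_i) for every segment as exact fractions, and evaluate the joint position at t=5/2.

Δ: Δ0=-2, Δ1=3/2, Δ2=-1/2, Δ3=7/2
row 1: diag=8, rhs=21; c'=1/4, d'=21/8
row 2: denom=8−2·1/4=15/2; d'=(-12−2·21/8)/(15/2)=-23/10
row 3: denom=8−2·4/15=112/15; d'=(24−2·-23/10)/(112/15)=429/112
back: M3=429/112
back: M2=-23/10−4/15·429/112=-93/28
back: M1=21/8−1/4·-93/28=387/112
M: M0=0, M1=387/112, M2=-93/28, M3=429/112, M4=0
seg 0: a=0, c=M0/2=0, d=(M1−M0)/(6·2)=129/448, b=Δ0−h0·(2M0+M1)/6=-353/112
seg 1: a=-4, c=M1/2=387/224, d=(M2−M1)/(6·2)=-253/448, b=Δ1−h1·(2M1+M2)/6=17/56
seg 2: a=-1, c=M2/2=-93/56, d=(M3−M2)/(6·2)=267/448, b=Δ2−h2·(2M2+M3)/6=7/16
seg 3: a=-2, c=M3/2=429/224, d=(M4−M3)/(6·2)=-143/448, b=Δ3−h3·(2M3+M4)/6=53/56
t_q=5/2 → seg 1, τ=1/2; S=-4+17/56·τ+387/224·τ²+-253/448·τ³=-12497/3584

  seg 0: a=0 b=-353/112 c=0 d=129/448
  seg 1: a=-4 b=17/56 c=387/224 d=-253/448
  seg 2: a=-1 b=7/16 c=-93/56 d=267/448
  seg 3: a=-2 b=53/56 c=429/224 d=-143/448
S(5/2) = -12497/3584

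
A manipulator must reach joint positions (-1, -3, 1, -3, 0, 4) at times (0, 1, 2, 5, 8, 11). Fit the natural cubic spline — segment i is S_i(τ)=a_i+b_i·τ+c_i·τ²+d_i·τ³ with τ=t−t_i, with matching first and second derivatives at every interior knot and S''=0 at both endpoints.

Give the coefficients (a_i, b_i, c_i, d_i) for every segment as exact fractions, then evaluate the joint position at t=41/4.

Δ: Δ0=-2, Δ1=4, Δ2=-4/3, Δ3=1, Δ4=4/3
row 1: diag=4, rhs=36; c'=1/4, d'=9
row 2: denom=8−1·1/4=31/4; d'=(-32−1·9)/(31/4)=-164/31
row 3: denom=12−3·12/31=336/31; d'=(14−3·-164/31)/(336/31)=463/168
row 4: denom=12−3·31/112=1251/112; d'=(2−3·463/168)/(1251/112)=-78/139
back: M4=-78/139
back: M3=463/168−31/112·-78/139=1214/417
back: M2=-164/31−12/31·1214/417=-892/139
back: M1=9−1/4·-892/139=1474/139
M: M0=0, M1=1474/139, M2=-892/139, M3=1214/417, M4=-78/139, M5=0
seg 0: a=-1, c=M0/2=0, d=(M1−M0)/(6·1)=737/417, b=Δ0−h0·(2M0+M1)/6=-1571/417
seg 1: a=-3, c=M1/2=737/139, d=(M2−M1)/(6·1)=-1183/417, b=Δ1−h1·(2M1+M2)/6=640/417
seg 2: a=1, c=M2/2=-446/139, d=(M3−M2)/(6·3)=1945/3753, b=Δ2−h2·(2M2+M3)/6=1513/417
seg 3: a=-3, c=M3/2=607/417, d=(M4−M3)/(6·3)=-724/3753, b=Δ3−h3·(2M3+M4)/6=-680/417
seg 4: a=0, c=M4/2=-39/139, d=(M5−M4)/(6·3)=13/417, b=Δ4−h4·(2M4+M5)/6=790/417
t_q=41/4 → seg 4, τ=9/4; S=0+790/417·τ+-39/139·τ²+13/417·τ³=28443/8896

  seg 0: a=-1 b=-1571/417 c=0 d=737/417
  seg 1: a=-3 b=640/417 c=737/139 d=-1183/417
  seg 2: a=1 b=1513/417 c=-446/139 d=1945/3753
  seg 3: a=-3 b=-680/417 c=607/417 d=-724/3753
  seg 4: a=0 b=790/417 c=-39/139 d=13/417
S(41/4) = 28443/8896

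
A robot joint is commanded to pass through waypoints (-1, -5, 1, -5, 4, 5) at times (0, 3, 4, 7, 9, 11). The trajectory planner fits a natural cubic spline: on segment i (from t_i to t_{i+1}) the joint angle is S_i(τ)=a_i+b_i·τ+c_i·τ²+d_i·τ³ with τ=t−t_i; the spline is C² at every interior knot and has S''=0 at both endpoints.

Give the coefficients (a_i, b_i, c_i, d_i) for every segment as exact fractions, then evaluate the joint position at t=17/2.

  seg 0: a=-1 b=-4943/1053 c=0 d=3539/9477
  seg 1: a=-5 b=5674/1053 c=3539/1053 d=-965/351
  seg 2: a=1 b=4067/1053 c=-5146/1053 d=9265/9477
  seg 3: a=-5 b=986/1053 c=1373/351 d=-8971/8424
  seg 4: a=4 b=8011/2106 c=-3479/1404 d=3479/8424
S(17/2) = 2785/1728

Δ: Δ0=-4/3, Δ1=6, Δ2=-2, Δ3=9/2, Δ4=1/2
row 1: diag=8, rhs=44; c'=1/8, d'=11/2
row 2: denom=8−1·1/8=63/8; d'=(-48−1·11/2)/(63/8)=-428/63
row 3: denom=10−3·8/21=62/7; d'=(39−3·-428/63)/(62/7)=1247/186
row 4: denom=8−2·7/31=234/31; d'=(-24−2·1247/186)/(234/31)=-3479/702
back: M4=-3479/702
back: M3=1247/186−7/31·-3479/702=2746/351
back: M2=-428/63−8/21·2746/351=-10292/1053
back: M1=11/2−1/8·-10292/1053=7078/1053
M: M0=0, M1=7078/1053, M2=-10292/1053, M3=2746/351, M4=-3479/702, M5=0
seg 0: a=-1, c=M0/2=0, d=(M1−M0)/(6·3)=3539/9477, b=Δ0−h0·(2M0+M1)/6=-4943/1053
seg 1: a=-5, c=M1/2=3539/1053, d=(M2−M1)/(6·1)=-965/351, b=Δ1−h1·(2M1+M2)/6=5674/1053
seg 2: a=1, c=M2/2=-5146/1053, d=(M3−M2)/(6·3)=9265/9477, b=Δ2−h2·(2M2+M3)/6=4067/1053
seg 3: a=-5, c=M3/2=1373/351, d=(M4−M3)/(6·2)=-8971/8424, b=Δ3−h3·(2M3+M4)/6=986/1053
seg 4: a=4, c=M4/2=-3479/1404, d=(M5−M4)/(6·2)=3479/8424, b=Δ4−h4·(2M4+M5)/6=8011/2106
t_q=17/2 → seg 3, τ=3/2; S=-5+986/1053·τ+1373/351·τ²+-8971/8424·τ³=2785/1728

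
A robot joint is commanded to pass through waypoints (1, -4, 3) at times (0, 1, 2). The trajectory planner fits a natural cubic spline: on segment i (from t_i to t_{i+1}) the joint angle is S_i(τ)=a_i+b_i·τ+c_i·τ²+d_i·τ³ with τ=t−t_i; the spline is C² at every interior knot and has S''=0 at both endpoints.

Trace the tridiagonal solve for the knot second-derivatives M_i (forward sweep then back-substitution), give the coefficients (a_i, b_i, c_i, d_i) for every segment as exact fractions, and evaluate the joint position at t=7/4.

Δ: Δ0=-5, Δ1=7
row 1: diag=4, rhs=72; c'=1/4, d'=18
back: M1=18
M: M0=0, M1=18, M2=0
seg 0: a=1, c=M0/2=0, d=(M1−M0)/(6·1)=3, b=Δ0−h0·(2M0+M1)/6=-8
seg 1: a=-4, c=M1/2=9, d=(M2−M1)/(6·1)=-3, b=Δ1−h1·(2M1+M2)/6=1
t_q=7/4 → seg 1, τ=3/4; S=-4+1·τ+9·τ²+-3·τ³=35/64

  seg 0: a=1 b=-8 c=0 d=3
  seg 1: a=-4 b=1 c=9 d=-3
S(7/4) = 35/64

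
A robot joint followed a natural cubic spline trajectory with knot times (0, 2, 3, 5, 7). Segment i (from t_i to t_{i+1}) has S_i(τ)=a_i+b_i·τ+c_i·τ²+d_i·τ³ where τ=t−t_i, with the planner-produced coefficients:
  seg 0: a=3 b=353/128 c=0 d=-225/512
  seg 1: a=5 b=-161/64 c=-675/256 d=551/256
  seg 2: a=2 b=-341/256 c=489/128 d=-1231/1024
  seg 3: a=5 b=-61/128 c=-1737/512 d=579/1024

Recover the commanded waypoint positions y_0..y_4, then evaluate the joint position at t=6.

y_0=3 y_1=5 y_2=2 y_3=5 y_4=-5
S(6) = 1737/1024

y_0 = S_0(0) = a_0 = 3
y_1 = S_1(0) = a_1 = 5
y_2 = S_2(0) = a_2 = 2
y_3 = S_3(0) = a_3 = 5
y_4 = S_3(2) = -5
t_q=6 is in segment 3 (τ=1); S_3(τ)=1737/1024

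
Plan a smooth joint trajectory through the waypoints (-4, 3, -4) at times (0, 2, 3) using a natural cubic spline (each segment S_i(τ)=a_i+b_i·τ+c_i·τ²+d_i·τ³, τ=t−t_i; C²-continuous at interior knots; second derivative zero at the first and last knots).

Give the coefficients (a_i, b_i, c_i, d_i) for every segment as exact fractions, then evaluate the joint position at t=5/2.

  seg 0: a=-4 b=7 c=0 d=-7/8
  seg 1: a=3 b=-7/2 c=-21/4 d=7/4
S(5/2) = 5/32

Δ: Δ0=7/2, Δ1=-7
row 1: diag=6, rhs=-63; c'=1/6, d'=-21/2
back: M1=-21/2
M: M0=0, M1=-21/2, M2=0
seg 0: a=-4, c=M0/2=0, d=(M1−M0)/(6·2)=-7/8, b=Δ0−h0·(2M0+M1)/6=7
seg 1: a=3, c=M1/2=-21/4, d=(M2−M1)/(6·1)=7/4, b=Δ1−h1·(2M1+M2)/6=-7/2
t_q=5/2 → seg 1, τ=1/2; S=3+-7/2·τ+-21/4·τ²+7/4·τ³=5/32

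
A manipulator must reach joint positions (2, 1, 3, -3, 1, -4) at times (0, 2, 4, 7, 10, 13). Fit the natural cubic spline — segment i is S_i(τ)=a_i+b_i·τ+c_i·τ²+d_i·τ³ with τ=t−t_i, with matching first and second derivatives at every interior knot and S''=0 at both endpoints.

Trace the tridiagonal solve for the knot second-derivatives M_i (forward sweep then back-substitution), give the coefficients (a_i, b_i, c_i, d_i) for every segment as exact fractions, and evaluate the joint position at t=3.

  seg 0: a=2 b=-886/783 c=0 d=989/6264
  seg 1: a=1 b=1195/1566 c=989/1044 d=-649/1566
  seg 2: a=3 b=-659/1566 c=-1607/1044 d=9517/28188
  seg 3: a=-3 b=-1693/3132 c=1174/783 d=-8219/28188
  seg 4: a=1 b=913/1566 c=-3523/3132 d=3523/28188
S(3) = 799/348

Δ: Δ0=-1/2, Δ1=1, Δ2=-2, Δ3=4/3, Δ4=-5/3
row 1: diag=8, rhs=9; c'=1/4, d'=9/8
row 2: denom=10−2·1/4=19/2; d'=(-18−2·9/8)/(19/2)=-81/38
row 3: denom=12−3·6/19=210/19; d'=(20−3·-81/38)/(210/19)=1003/420
row 4: denom=12−3·19/70=783/70; d'=(-18−3·1003/420)/(783/70)=-3523/1566
back: M4=-3523/1566
back: M3=1003/420−19/70·-3523/1566=2348/783
back: M2=-81/38−6/19·2348/783=-1607/522
back: M1=9/8−1/4·-1607/522=989/522
M: M0=0, M1=989/522, M2=-1607/522, M3=2348/783, M4=-3523/1566, M5=0
seg 0: a=2, c=M0/2=0, d=(M1−M0)/(6·2)=989/6264, b=Δ0−h0·(2M0+M1)/6=-886/783
seg 1: a=1, c=M1/2=989/1044, d=(M2−M1)/(6·2)=-649/1566, b=Δ1−h1·(2M1+M2)/6=1195/1566
seg 2: a=3, c=M2/2=-1607/1044, d=(M3−M2)/(6·3)=9517/28188, b=Δ2−h2·(2M2+M3)/6=-659/1566
seg 3: a=-3, c=M3/2=1174/783, d=(M4−M3)/(6·3)=-8219/28188, b=Δ3−h3·(2M3+M4)/6=-1693/3132
seg 4: a=1, c=M4/2=-3523/3132, d=(M5−M4)/(6·3)=3523/28188, b=Δ4−h4·(2M4+M5)/6=913/1566
t_q=3 → seg 1, τ=1; S=1+1195/1566·τ+989/1044·τ²+-649/1566·τ³=799/348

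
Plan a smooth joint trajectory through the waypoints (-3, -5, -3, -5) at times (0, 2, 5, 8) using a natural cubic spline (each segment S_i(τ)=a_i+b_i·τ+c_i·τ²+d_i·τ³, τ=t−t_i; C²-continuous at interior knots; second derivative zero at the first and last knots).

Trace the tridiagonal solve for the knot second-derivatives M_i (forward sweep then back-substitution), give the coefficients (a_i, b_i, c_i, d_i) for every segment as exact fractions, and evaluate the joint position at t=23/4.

Δ: Δ0=-1, Δ1=2/3, Δ2=-2/3
row 1: diag=10, rhs=10; c'=3/10, d'=1
row 2: denom=12−3·3/10=111/10; d'=(-8−3·1)/(111/10)=-110/111
back: M2=-110/111
back: M1=1−3/10·-110/111=48/37
M: M0=0, M1=48/37, M2=-110/111, M3=0
seg 0: a=-3, c=M0/2=0, d=(M1−M0)/(6·2)=4/37, b=Δ0−h0·(2M0+M1)/6=-53/37
seg 1: a=-5, c=M1/2=24/37, d=(M2−M1)/(6·3)=-127/999, b=Δ1−h1·(2M1+M2)/6=-5/37
seg 2: a=-3, c=M2/2=-55/111, d=(M3−M2)/(6·3)=55/999, b=Δ2−h2·(2M2+M3)/6=12/37
t_q=23/4 → seg 2, τ=3/4; S=-3+12/37·τ+-55/111·τ²+55/999·τ³=-7133/2368

  seg 0: a=-3 b=-53/37 c=0 d=4/37
  seg 1: a=-5 b=-5/37 c=24/37 d=-127/999
  seg 2: a=-3 b=12/37 c=-55/111 d=55/999
S(23/4) = -7133/2368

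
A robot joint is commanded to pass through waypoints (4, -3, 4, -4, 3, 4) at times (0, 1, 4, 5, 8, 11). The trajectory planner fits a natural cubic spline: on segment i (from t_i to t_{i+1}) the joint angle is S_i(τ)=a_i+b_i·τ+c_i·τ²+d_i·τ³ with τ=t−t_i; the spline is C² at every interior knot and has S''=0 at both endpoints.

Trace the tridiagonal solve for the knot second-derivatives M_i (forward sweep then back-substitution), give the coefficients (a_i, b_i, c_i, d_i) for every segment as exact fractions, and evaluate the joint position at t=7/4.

  seg 0: a=4 b=-14098/1563 c=0 d=3157/1563
  seg 1: a=-3 b=-4627/1563 c=3157/521 d=-6713/4689
  seg 2: a=4 b=-8218/1563 c=-3556/521 d=6382/1563
  seg 3: a=-4 b=-10408/1563 c=2826/521 d=-3793/4689
  seg 4: a=3 b=6323/1563 c=-967/521 d=967/4689
S(7/4) = -80551/33344

Δ: Δ0=-7, Δ1=7/3, Δ2=-8, Δ3=7/3, Δ4=1/3
row 1: diag=8, rhs=56; c'=3/8, d'=7
row 2: denom=8−3·3/8=55/8; d'=(-62−3·7)/(55/8)=-664/55
row 3: denom=8−1·8/55=432/55; d'=(62−1·-664/55)/(432/55)=679/72
row 4: denom=12−3·55/144=521/48; d'=(-12−3·679/72)/(521/48)=-1934/521
back: M4=-1934/521
back: M3=679/72−55/144·-1934/521=5652/521
back: M2=-664/55−8/55·5652/521=-7112/521
back: M1=7−3/8·-7112/521=6314/521
M: M0=0, M1=6314/521, M2=-7112/521, M3=5652/521, M4=-1934/521, M5=0
seg 0: a=4, c=M0/2=0, d=(M1−M0)/(6·1)=3157/1563, b=Δ0−h0·(2M0+M1)/6=-14098/1563
seg 1: a=-3, c=M1/2=3157/521, d=(M2−M1)/(6·3)=-6713/4689, b=Δ1−h1·(2M1+M2)/6=-4627/1563
seg 2: a=4, c=M2/2=-3556/521, d=(M3−M2)/(6·1)=6382/1563, b=Δ2−h2·(2M2+M3)/6=-8218/1563
seg 3: a=-4, c=M3/2=2826/521, d=(M4−M3)/(6·3)=-3793/4689, b=Δ3−h3·(2M3+M4)/6=-10408/1563
seg 4: a=3, c=M4/2=-967/521, d=(M5−M4)/(6·3)=967/4689, b=Δ4−h4·(2M4+M5)/6=6323/1563
t_q=7/4 → seg 1, τ=3/4; S=-3+-4627/1563·τ+3157/521·τ²+-6713/4689·τ³=-80551/33344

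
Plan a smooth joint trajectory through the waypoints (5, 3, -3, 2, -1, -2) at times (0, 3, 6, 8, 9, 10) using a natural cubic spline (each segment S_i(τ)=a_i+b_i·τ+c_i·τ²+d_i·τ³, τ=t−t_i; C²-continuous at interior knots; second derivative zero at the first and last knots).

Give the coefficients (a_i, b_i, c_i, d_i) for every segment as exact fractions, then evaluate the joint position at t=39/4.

Δ: Δ0=-2/3, Δ1=-2, Δ2=5/2, Δ3=-3, Δ4=-1
row 1: diag=12, rhs=-8; c'=1/4, d'=-2/3
row 2: denom=10−3·1/4=37/4; d'=(27−3·-2/3)/(37/4)=116/37
row 3: denom=6−2·8/37=206/37; d'=(-33−2·116/37)/(206/37)=-1453/206
row 4: denom=4−1·37/206=787/206; d'=(12−1·-1453/206)/(787/206)=3925/787
back: M4=3925/787
back: M3=-1453/206−37/206·3925/787=-6256/787
back: M2=116/37−8/37·-6256/787=3820/787
back: M1=-2/3−1/4·3820/787=-4439/2361
M: M0=0, M1=-4439/2361, M2=3820/787, M3=-6256/787, M4=3925/787, M5=0
seg 0: a=5, c=M0/2=0, d=(M1−M0)/(6·3)=-4439/42498, b=Δ0−h0·(2M0+M1)/6=1291/4722
seg 1: a=3, c=M1/2=-4439/4722, d=(M2−M1)/(6·3)=15899/42498, b=Δ1−h1·(2M1+M2)/6=-6013/2361
seg 2: a=-3, c=M2/2=1910/787, d=(M3−M2)/(6·2)=-2519/2361, b=Δ2−h2·(2M2+M3)/6=9037/4722
seg 3: a=2, c=M3/2=-3128/787, d=(M4−M3)/(6·1)=10181/4722, b=Δ3−h3·(2M3+M4)/6=-5579/4722
seg 4: a=-1, c=M4/2=3925/1574, d=(M5−M4)/(6·1)=-3925/4722, b=Δ4−h4·(2M4+M5)/6=-6286/2361
t_q=39/4 → seg 4, τ=3/4; S=-1+-6286/2361·τ+3925/1574·τ²+-3925/4722·τ³=-195913/100736

  seg 0: a=5 b=1291/4722 c=0 d=-4439/42498
  seg 1: a=3 b=-6013/2361 c=-4439/4722 d=15899/42498
  seg 2: a=-3 b=9037/4722 c=1910/787 d=-2519/2361
  seg 3: a=2 b=-5579/4722 c=-3128/787 d=10181/4722
  seg 4: a=-1 b=-6286/2361 c=3925/1574 d=-3925/4722
S(39/4) = -195913/100736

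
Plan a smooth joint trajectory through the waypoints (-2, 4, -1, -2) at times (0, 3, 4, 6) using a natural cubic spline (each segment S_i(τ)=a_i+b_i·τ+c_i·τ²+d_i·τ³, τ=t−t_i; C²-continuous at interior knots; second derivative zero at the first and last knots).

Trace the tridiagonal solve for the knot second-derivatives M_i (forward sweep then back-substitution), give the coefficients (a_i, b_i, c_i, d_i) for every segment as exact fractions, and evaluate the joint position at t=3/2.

Δ: Δ0=2, Δ1=-5, Δ2=-1/2
row 1: diag=8, rhs=-42; c'=1/8, d'=-21/4
row 2: denom=6−1·1/8=47/8; d'=(27−1·-21/4)/(47/8)=258/47
back: M2=258/47
back: M1=-21/4−1/8·258/47=-279/47
M: M0=0, M1=-279/47, M2=258/47, M3=0
seg 0: a=-2, c=M0/2=0, d=(M1−M0)/(6·3)=-31/94, b=Δ0−h0·(2M0+M1)/6=467/94
seg 1: a=4, c=M1/2=-279/94, d=(M2−M1)/(6·1)=179/94, b=Δ1−h1·(2M1+M2)/6=-185/47
seg 2: a=-1, c=M2/2=129/47, d=(M3−M2)/(6·2)=-43/94, b=Δ2−h2·(2M2+M3)/6=-391/94
t_q=3/2 → seg 0, τ=3/2; S=-2+467/94·τ+0·τ²+-31/94·τ³=3263/752

  seg 0: a=-2 b=467/94 c=0 d=-31/94
  seg 1: a=4 b=-185/47 c=-279/94 d=179/94
  seg 2: a=-1 b=-391/94 c=129/47 d=-43/94
S(3/2) = 3263/752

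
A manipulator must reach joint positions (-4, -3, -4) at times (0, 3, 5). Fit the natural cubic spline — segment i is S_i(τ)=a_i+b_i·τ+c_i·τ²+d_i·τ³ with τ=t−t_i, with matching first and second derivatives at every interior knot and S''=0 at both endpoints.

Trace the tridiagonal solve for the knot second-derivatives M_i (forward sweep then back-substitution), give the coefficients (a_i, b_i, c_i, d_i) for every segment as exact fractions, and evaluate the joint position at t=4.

  seg 0: a=-4 b=7/12 c=0 d=-1/36
  seg 1: a=-3 b=-1/6 c=-1/4 d=1/24
S(4) = -27/8

Δ: Δ0=1/3, Δ1=-1/2
row 1: diag=10, rhs=-5; c'=1/5, d'=-1/2
back: M1=-1/2
M: M0=0, M1=-1/2, M2=0
seg 0: a=-4, c=M0/2=0, d=(M1−M0)/(6·3)=-1/36, b=Δ0−h0·(2M0+M1)/6=7/12
seg 1: a=-3, c=M1/2=-1/4, d=(M2−M1)/(6·2)=1/24, b=Δ1−h1·(2M1+M2)/6=-1/6
t_q=4 → seg 1, τ=1; S=-3+-1/6·τ+-1/4·τ²+1/24·τ³=-27/8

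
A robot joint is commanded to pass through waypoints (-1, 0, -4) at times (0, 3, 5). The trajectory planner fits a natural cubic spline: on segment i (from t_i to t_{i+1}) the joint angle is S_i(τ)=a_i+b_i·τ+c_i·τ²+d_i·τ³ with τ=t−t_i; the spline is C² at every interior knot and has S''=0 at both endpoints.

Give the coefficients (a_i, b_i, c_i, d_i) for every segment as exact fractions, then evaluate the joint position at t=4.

Δ: Δ0=1/3, Δ1=-2
row 1: diag=10, rhs=-14; c'=1/5, d'=-7/5
back: M1=-7/5
M: M0=0, M1=-7/5, M2=0
seg 0: a=-1, c=M0/2=0, d=(M1−M0)/(6·3)=-7/90, b=Δ0−h0·(2M0+M1)/6=31/30
seg 1: a=0, c=M1/2=-7/10, d=(M2−M1)/(6·2)=7/60, b=Δ1−h1·(2M1+M2)/6=-16/15
t_q=4 → seg 1, τ=1; S=0+-16/15·τ+-7/10·τ²+7/60·τ³=-33/20

  seg 0: a=-1 b=31/30 c=0 d=-7/90
  seg 1: a=0 b=-16/15 c=-7/10 d=7/60
S(4) = -33/20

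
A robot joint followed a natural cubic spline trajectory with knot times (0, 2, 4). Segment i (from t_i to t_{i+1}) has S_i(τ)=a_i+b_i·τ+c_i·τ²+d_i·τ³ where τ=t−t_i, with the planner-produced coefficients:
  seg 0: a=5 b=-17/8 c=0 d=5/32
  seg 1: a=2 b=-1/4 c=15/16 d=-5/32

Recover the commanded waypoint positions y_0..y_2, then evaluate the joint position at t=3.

y_0=5 y_1=2 y_2=4
S(3) = 81/32

y_0 = S_0(0) = a_0 = 5
y_1 = S_1(0) = a_1 = 2
y_2 = S_1(2) = 4
t_q=3 is in segment 1 (τ=1); S_1(τ)=81/32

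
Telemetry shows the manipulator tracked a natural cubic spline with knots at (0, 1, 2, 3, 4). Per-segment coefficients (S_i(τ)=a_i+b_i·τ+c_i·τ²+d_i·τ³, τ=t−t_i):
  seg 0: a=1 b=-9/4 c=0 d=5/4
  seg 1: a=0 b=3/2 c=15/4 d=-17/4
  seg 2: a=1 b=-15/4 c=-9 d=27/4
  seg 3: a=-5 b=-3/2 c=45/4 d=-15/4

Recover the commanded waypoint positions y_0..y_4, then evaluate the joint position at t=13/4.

y_0=1 y_1=0 y_2=1 y_3=-5 y_4=1
S(13/4) = -1211/256

y_0 = S_0(0) = a_0 = 1
y_1 = S_1(0) = a_1 = 0
y_2 = S_2(0) = a_2 = 1
y_3 = S_3(0) = a_3 = -5
y_4 = S_3(1) = 1
t_q=13/4 is in segment 3 (τ=1/4); S_3(τ)=-1211/256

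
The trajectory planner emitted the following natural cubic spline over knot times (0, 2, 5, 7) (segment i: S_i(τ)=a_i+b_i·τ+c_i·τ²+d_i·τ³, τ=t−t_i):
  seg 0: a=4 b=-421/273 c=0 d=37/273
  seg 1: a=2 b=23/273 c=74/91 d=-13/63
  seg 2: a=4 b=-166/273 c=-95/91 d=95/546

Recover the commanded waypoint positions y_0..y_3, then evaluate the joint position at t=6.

y_0=4 y_1=2 y_2=4 y_3=0
S(6) = 459/182

y_0 = S_0(0) = a_0 = 4
y_1 = S_1(0) = a_1 = 2
y_2 = S_2(0) = a_2 = 4
y_3 = S_2(2) = 0
t_q=6 is in segment 2 (τ=1); S_2(τ)=459/182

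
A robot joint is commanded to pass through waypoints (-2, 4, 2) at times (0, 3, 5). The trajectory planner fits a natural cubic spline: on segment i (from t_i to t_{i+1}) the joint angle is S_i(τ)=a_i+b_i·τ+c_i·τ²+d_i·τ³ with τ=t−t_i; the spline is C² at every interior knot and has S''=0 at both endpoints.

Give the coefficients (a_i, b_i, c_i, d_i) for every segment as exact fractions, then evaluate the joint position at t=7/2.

Δ: Δ0=2, Δ1=-1
row 1: diag=10, rhs=-18; c'=1/5, d'=-9/5
back: M1=-9/5
M: M0=0, M1=-9/5, M2=0
seg 0: a=-2, c=M0/2=0, d=(M1−M0)/(6·3)=-1/10, b=Δ0−h0·(2M0+M1)/6=29/10
seg 1: a=4, c=M1/2=-9/10, d=(M2−M1)/(6·2)=3/20, b=Δ1−h1·(2M1+M2)/6=1/5
t_q=7/2 → seg 1, τ=1/2; S=4+1/5·τ+-9/10·τ²+3/20·τ³=623/160

  seg 0: a=-2 b=29/10 c=0 d=-1/10
  seg 1: a=4 b=1/5 c=-9/10 d=3/20
S(7/2) = 623/160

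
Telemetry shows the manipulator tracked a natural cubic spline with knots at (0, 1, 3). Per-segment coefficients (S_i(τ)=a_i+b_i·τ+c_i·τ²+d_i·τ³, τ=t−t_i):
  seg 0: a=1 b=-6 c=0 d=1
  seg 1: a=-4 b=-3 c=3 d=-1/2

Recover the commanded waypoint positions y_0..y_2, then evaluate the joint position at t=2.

y_0=1 y_1=-4 y_2=-2
S(2) = -9/2

y_0 = S_0(0) = a_0 = 1
y_1 = S_1(0) = a_1 = -4
y_2 = S_1(2) = -2
t_q=2 is in segment 1 (τ=1); S_1(τ)=-9/2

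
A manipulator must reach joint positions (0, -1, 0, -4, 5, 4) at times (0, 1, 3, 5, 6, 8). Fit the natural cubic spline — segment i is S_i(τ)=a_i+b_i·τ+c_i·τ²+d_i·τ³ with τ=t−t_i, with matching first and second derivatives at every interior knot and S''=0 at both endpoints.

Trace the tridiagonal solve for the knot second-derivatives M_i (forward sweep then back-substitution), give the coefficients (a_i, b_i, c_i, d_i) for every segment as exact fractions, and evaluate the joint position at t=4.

Δ: Δ0=-1, Δ1=1/2, Δ2=-2, Δ3=9, Δ4=-1/2
row 1: diag=6, rhs=9; c'=1/3, d'=3/2
row 2: denom=8−2·1/3=22/3; d'=(-15−2·3/2)/(22/3)=-27/11
row 3: denom=6−2·3/11=60/11; d'=(66−2·-27/11)/(60/11)=13
row 4: denom=6−1·11/60=349/60; d'=(-57−1·13)/(349/60)=-4200/349
back: M4=-4200/349
back: M3=13−11/60·-4200/349=5307/349
back: M2=-27/11−3/11·5307/349=-2304/349
back: M1=3/2−1/3·-2304/349=2583/698
M: M0=0, M1=2583/698, M2=-2304/349, M3=5307/349, M4=-4200/349, M5=0
seg 0: a=0, c=M0/2=0, d=(M1−M0)/(6·1)=861/1396, b=Δ0−h0·(2M0+M1)/6=-2257/1396
seg 1: a=-1, c=M1/2=2583/1396, d=(M2−M1)/(6·2)=-2397/2792, b=Δ1−h1·(2M1+M2)/6=163/698
seg 2: a=0, c=M2/2=-1152/349, d=(M3−M2)/(6·2)=2537/1396, b=Δ2−h2·(2M2+M3)/6=-931/349
seg 3: a=-4, c=M3/2=5307/698, d=(M4−M3)/(6·1)=-3169/698, b=Δ3−h3·(2M3+M4)/6=2072/349
seg 4: a=5, c=M4/2=-2100/349, d=(M5−M4)/(6·2)=350/349, b=Δ4−h4·(2M4+M5)/6=5251/698
t_q=4 → seg 2, τ=1; S=0+-931/349·τ+-1152/349·τ²+2537/1396·τ³=-5795/1396

  seg 0: a=0 b=-2257/1396 c=0 d=861/1396
  seg 1: a=-1 b=163/698 c=2583/1396 d=-2397/2792
  seg 2: a=0 b=-931/349 c=-1152/349 d=2537/1396
  seg 3: a=-4 b=2072/349 c=5307/698 d=-3169/698
  seg 4: a=5 b=5251/698 c=-2100/349 d=350/349
S(4) = -5795/1396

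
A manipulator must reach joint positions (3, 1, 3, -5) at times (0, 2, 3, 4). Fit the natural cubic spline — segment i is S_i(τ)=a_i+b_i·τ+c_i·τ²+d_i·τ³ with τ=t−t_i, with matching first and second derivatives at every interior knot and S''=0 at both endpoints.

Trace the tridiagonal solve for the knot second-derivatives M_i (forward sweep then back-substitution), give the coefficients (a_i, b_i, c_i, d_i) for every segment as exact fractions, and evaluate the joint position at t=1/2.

  seg 0: a=3 b=-67/23 c=0 d=11/23
  seg 1: a=1 b=65/23 c=66/23 d=-85/23
  seg 2: a=3 b=-58/23 c=-189/23 d=63/23
S(1/2) = 295/184

Δ: Δ0=-1, Δ1=2, Δ2=-8
row 1: diag=6, rhs=18; c'=1/6, d'=3
row 2: denom=4−1·1/6=23/6; d'=(-60−1·3)/(23/6)=-378/23
back: M2=-378/23
back: M1=3−1/6·-378/23=132/23
M: M0=0, M1=132/23, M2=-378/23, M3=0
seg 0: a=3, c=M0/2=0, d=(M1−M0)/(6·2)=11/23, b=Δ0−h0·(2M0+M1)/6=-67/23
seg 1: a=1, c=M1/2=66/23, d=(M2−M1)/(6·1)=-85/23, b=Δ1−h1·(2M1+M2)/6=65/23
seg 2: a=3, c=M2/2=-189/23, d=(M3−M2)/(6·1)=63/23, b=Δ2−h2·(2M2+M3)/6=-58/23
t_q=1/2 → seg 0, τ=1/2; S=3+-67/23·τ+0·τ²+11/23·τ³=295/184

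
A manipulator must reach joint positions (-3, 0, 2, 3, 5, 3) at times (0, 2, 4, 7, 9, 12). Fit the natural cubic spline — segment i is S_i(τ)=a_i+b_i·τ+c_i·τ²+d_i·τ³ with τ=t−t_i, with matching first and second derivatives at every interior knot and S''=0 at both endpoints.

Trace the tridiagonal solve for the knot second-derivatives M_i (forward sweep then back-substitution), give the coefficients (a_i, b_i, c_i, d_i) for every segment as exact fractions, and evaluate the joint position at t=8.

  seg 0: a=-3 b=5179/3288 c=0 d=-247/13152
  seg 1: a=0 b=2219/1644 c=-247/2192 d=-409/13152
  seg 2: a=2 b=1729/3288 c=-41/137 d=773/9864
  seg 3: a=3 b=1391/1644 c=445/1096 d=-541/3288
  seg 4: a=5 b=815/1644 c=-637/1096 d=637/9864
S(8) = 560/137

Δ: Δ0=3/2, Δ1=1, Δ2=1/3, Δ3=1, Δ4=-2/3
row 1: diag=8, rhs=-3; c'=1/4, d'=-3/8
row 2: denom=10−2·1/4=19/2; d'=(-4−2·-3/8)/(19/2)=-13/38
row 3: denom=10−3·6/19=172/19; d'=(4−3·-13/38)/(172/19)=191/344
row 4: denom=10−2·19/86=411/43; d'=(-10−2·191/344)/(411/43)=-637/548
back: M4=-637/548
back: M3=191/344−19/86·-637/548=445/548
back: M2=-13/38−6/19·445/548=-82/137
back: M1=-3/8−1/4·-82/137=-247/1096
M: M0=0, M1=-247/1096, M2=-82/137, M3=445/548, M4=-637/548, M5=0
seg 0: a=-3, c=M0/2=0, d=(M1−M0)/(6·2)=-247/13152, b=Δ0−h0·(2M0+M1)/6=5179/3288
seg 1: a=0, c=M1/2=-247/2192, d=(M2−M1)/(6·2)=-409/13152, b=Δ1−h1·(2M1+M2)/6=2219/1644
seg 2: a=2, c=M2/2=-41/137, d=(M3−M2)/(6·3)=773/9864, b=Δ2−h2·(2M2+M3)/6=1729/3288
seg 3: a=3, c=M3/2=445/1096, d=(M4−M3)/(6·2)=-541/3288, b=Δ3−h3·(2M3+M4)/6=1391/1644
seg 4: a=5, c=M4/2=-637/1096, d=(M5−M4)/(6·3)=637/9864, b=Δ4−h4·(2M4+M5)/6=815/1644
t_q=8 → seg 3, τ=1; S=3+1391/1644·τ+445/1096·τ²+-541/3288·τ³=560/137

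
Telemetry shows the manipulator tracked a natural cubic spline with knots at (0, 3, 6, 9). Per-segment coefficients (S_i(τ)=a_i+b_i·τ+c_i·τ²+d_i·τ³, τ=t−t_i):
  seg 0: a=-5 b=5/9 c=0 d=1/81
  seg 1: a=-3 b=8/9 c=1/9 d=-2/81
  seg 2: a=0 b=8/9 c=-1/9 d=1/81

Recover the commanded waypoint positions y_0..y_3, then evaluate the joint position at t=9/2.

y_0=-5 y_1=-3 y_2=0 y_3=2
S(9/2) = -3/2

y_0 = S_0(0) = a_0 = -5
y_1 = S_1(0) = a_1 = -3
y_2 = S_2(0) = a_2 = 0
y_3 = S_2(3) = 2
t_q=9/2 is in segment 1 (τ=3/2); S_1(τ)=-3/2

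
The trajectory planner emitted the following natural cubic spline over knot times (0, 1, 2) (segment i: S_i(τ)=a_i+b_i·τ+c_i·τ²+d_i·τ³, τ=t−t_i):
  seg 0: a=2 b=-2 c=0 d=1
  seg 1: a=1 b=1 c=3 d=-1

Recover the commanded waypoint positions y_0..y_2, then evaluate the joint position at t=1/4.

y_0=2 y_1=1 y_2=4
S(1/4) = 97/64

y_0 = S_0(0) = a_0 = 2
y_1 = S_1(0) = a_1 = 1
y_2 = S_1(1) = 4
t_q=1/4 is in segment 0 (τ=1/4); S_0(τ)=97/64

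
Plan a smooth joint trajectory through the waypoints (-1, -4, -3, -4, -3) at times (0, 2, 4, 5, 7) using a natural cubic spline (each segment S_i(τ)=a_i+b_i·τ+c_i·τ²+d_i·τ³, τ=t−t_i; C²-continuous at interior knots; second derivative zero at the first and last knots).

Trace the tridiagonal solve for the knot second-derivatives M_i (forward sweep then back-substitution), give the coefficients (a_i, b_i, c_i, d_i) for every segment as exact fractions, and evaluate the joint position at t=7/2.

  seg 0: a=-1 b=-283/128 c=0 d=91/512
  seg 1: a=-4 b=-5/64 c=273/256 d=-199/512
  seg 2: a=-3 b=-61/128 c=-81/64 d=95/128
  seg 3: a=-4 b=-25/32 c=123/128 d=-41/256
S(7/2) = -12409/4096

Δ: Δ0=-3/2, Δ1=1/2, Δ2=-1, Δ3=1/2
row 1: diag=8, rhs=12; c'=1/4, d'=3/2
row 2: denom=6−2·1/4=11/2; d'=(-9−2·3/2)/(11/2)=-24/11
row 3: denom=6−1·2/11=64/11; d'=(9−1·-24/11)/(64/11)=123/64
back: M3=123/64
back: M2=-24/11−2/11·123/64=-81/32
back: M1=3/2−1/4·-81/32=273/128
M: M0=0, M1=273/128, M2=-81/32, M3=123/64, M4=0
seg 0: a=-1, c=M0/2=0, d=(M1−M0)/(6·2)=91/512, b=Δ0−h0·(2M0+M1)/6=-283/128
seg 1: a=-4, c=M1/2=273/256, d=(M2−M1)/(6·2)=-199/512, b=Δ1−h1·(2M1+M2)/6=-5/64
seg 2: a=-3, c=M2/2=-81/64, d=(M3−M2)/(6·1)=95/128, b=Δ2−h2·(2M2+M3)/6=-61/128
seg 3: a=-4, c=M3/2=123/128, d=(M4−M3)/(6·2)=-41/256, b=Δ3−h3·(2M3+M4)/6=-25/32
t_q=7/2 → seg 1, τ=3/2; S=-4+-5/64·τ+273/256·τ²+-199/512·τ³=-12409/4096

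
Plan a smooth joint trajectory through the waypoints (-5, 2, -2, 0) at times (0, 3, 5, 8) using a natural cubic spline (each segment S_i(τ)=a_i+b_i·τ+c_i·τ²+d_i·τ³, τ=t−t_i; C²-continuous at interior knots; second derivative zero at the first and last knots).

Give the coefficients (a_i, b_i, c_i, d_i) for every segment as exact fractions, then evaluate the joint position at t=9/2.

Δ: Δ0=7/3, Δ1=-2, Δ2=2/3
row 1: diag=10, rhs=-26; c'=1/5, d'=-13/5
row 2: denom=10−2·1/5=48/5; d'=(16−2·-13/5)/(48/5)=53/24
back: M2=53/24
back: M1=-13/5−1/5·53/24=-73/24
M: M0=0, M1=-73/24, M2=53/24, M3=0
seg 0: a=-5, c=M0/2=0, d=(M1−M0)/(6·3)=-73/432, b=Δ0−h0·(2M0+M1)/6=185/48
seg 1: a=2, c=M1/2=-73/48, d=(M2−M1)/(6·2)=7/16, b=Δ1−h1·(2M1+M2)/6=-17/24
seg 2: a=-2, c=M2/2=53/48, d=(M3−M2)/(6·3)=-53/432, b=Δ2−h2·(2M2+M3)/6=-37/24
t_q=9/2 → seg 1, τ=3/2; S=2+-17/24·τ+-73/48·τ²+7/16·τ³=-129/128

  seg 0: a=-5 b=185/48 c=0 d=-73/432
  seg 1: a=2 b=-17/24 c=-73/48 d=7/16
  seg 2: a=-2 b=-37/24 c=53/48 d=-53/432
S(9/2) = -129/128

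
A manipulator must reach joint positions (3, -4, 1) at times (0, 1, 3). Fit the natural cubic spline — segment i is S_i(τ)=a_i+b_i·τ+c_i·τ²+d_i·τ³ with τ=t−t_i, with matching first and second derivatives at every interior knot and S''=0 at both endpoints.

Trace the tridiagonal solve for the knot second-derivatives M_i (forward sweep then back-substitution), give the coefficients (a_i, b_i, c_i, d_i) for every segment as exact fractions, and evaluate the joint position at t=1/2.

  seg 0: a=3 b=-103/12 c=0 d=19/12
  seg 1: a=-4 b=-23/6 c=19/4 d=-19/24
S(1/2) = -35/32

Δ: Δ0=-7, Δ1=5/2
row 1: diag=6, rhs=57; c'=1/3, d'=19/2
back: M1=19/2
M: M0=0, M1=19/2, M2=0
seg 0: a=3, c=M0/2=0, d=(M1−M0)/(6·1)=19/12, b=Δ0−h0·(2M0+M1)/6=-103/12
seg 1: a=-4, c=M1/2=19/4, d=(M2−M1)/(6·2)=-19/24, b=Δ1−h1·(2M1+M2)/6=-23/6
t_q=1/2 → seg 0, τ=1/2; S=3+-103/12·τ+0·τ²+19/12·τ³=-35/32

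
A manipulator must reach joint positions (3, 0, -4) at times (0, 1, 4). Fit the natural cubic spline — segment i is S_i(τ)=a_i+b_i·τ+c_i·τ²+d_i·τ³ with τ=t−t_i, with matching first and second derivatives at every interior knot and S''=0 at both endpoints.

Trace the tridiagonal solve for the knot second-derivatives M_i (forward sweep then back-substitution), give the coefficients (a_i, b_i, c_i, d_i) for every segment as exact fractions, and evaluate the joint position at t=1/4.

Δ: Δ0=-3, Δ1=-4/3
row 1: diag=8, rhs=10; c'=3/8, d'=5/4
back: M1=5/4
M: M0=0, M1=5/4, M2=0
seg 0: a=3, c=M0/2=0, d=(M1−M0)/(6·1)=5/24, b=Δ0−h0·(2M0+M1)/6=-77/24
seg 1: a=0, c=M1/2=5/8, d=(M2−M1)/(6·3)=-5/72, b=Δ1−h1·(2M1+M2)/6=-31/12
t_q=1/4 → seg 0, τ=1/4; S=3+-77/24·τ+0·τ²+5/24·τ³=1127/512

  seg 0: a=3 b=-77/24 c=0 d=5/24
  seg 1: a=0 b=-31/12 c=5/8 d=-5/72
S(1/4) = 1127/512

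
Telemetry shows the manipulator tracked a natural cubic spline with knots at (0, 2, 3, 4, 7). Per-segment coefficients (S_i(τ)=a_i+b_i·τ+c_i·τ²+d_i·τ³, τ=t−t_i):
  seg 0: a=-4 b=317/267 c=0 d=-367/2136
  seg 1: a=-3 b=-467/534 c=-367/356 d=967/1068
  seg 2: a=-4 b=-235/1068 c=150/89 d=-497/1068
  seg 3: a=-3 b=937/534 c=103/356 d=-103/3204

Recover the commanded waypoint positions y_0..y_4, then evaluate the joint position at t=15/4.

y_0=-4 y_1=-3 y_2=-4 y_3=-3 y_4=4
S(15/4) = -77769/22784

y_0 = S_0(0) = a_0 = -4
y_1 = S_1(0) = a_1 = -3
y_2 = S_2(0) = a_2 = -4
y_3 = S_3(0) = a_3 = -3
y_4 = S_3(3) = 4
t_q=15/4 is in segment 2 (τ=3/4); S_2(τ)=-77769/22784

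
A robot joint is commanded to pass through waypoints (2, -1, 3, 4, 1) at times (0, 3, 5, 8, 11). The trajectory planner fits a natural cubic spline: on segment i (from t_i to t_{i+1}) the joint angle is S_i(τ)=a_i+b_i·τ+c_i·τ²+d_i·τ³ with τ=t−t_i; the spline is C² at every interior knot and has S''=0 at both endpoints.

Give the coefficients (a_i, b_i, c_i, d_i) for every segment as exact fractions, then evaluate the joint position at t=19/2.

Δ: Δ0=-1, Δ1=2, Δ2=1/3, Δ3=-1
row 1: diag=10, rhs=18; c'=1/5, d'=9/5
row 2: denom=10−2·1/5=48/5; d'=(-10−2·9/5)/(48/5)=-17/12
row 3: denom=12−3·5/16=177/16; d'=(-8−3·-17/12)/(177/16)=-20/59
back: M3=-20/59
back: M2=-17/12−5/16·-20/59=-232/177
back: M1=9/5−1/5·-232/177=365/177
M: M0=0, M1=365/177, M2=-232/177, M3=-20/59, M4=0
seg 0: a=2, c=M0/2=0, d=(M1−M0)/(6·3)=365/3186, b=Δ0−h0·(2M0+M1)/6=-719/354
seg 1: a=-1, c=M1/2=365/354, d=(M2−M1)/(6·2)=-199/708, b=Δ1−h1·(2M1+M2)/6=188/177
seg 2: a=3, c=M2/2=-116/177, d=(M3−M2)/(6·3)=86/1593, b=Δ2−h2·(2M2+M3)/6=107/59
seg 3: a=4, c=M3/2=-10/59, d=(M4−M3)/(6·3)=10/531, b=Δ3−h3·(2M3+M4)/6=-39/59
t_q=19/2 → seg 3, τ=3/2; S=4+-39/59·τ+-10/59·τ²+10/531·τ³=635/236

  seg 0: a=2 b=-719/354 c=0 d=365/3186
  seg 1: a=-1 b=188/177 c=365/354 d=-199/708
  seg 2: a=3 b=107/59 c=-116/177 d=86/1593
  seg 3: a=4 b=-39/59 c=-10/59 d=10/531
S(19/2) = 635/236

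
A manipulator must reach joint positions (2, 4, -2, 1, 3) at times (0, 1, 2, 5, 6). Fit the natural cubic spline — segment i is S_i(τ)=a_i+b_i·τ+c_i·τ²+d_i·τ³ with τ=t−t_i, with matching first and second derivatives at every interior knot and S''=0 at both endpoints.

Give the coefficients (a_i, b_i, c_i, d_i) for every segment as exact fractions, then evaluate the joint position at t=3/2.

Δ: Δ0=2, Δ1=-6, Δ2=1, Δ3=2
row 1: diag=4, rhs=-48; c'=1/4, d'=-12
row 2: denom=8−1·1/4=31/4; d'=(42−1·-12)/(31/4)=216/31
row 3: denom=8−3·12/31=212/31; d'=(6−3·216/31)/(212/31)=-231/106
back: M3=-231/106
back: M2=216/31−12/31·-231/106=414/53
back: M1=-12−1/4·414/53=-1479/106
M: M0=0, M1=-1479/106, M2=414/53, M3=-231/106, M4=0
seg 0: a=2, c=M0/2=0, d=(M1−M0)/(6·1)=-493/212, b=Δ0−h0·(2M0+M1)/6=917/212
seg 1: a=4, c=M1/2=-1479/212, d=(M2−M1)/(6·1)=769/212, b=Δ1−h1·(2M1+M2)/6=-281/106
seg 2: a=-2, c=M2/2=207/53, d=(M3−M2)/(6·3)=-353/636, b=Δ2−h2·(2M2+M3)/6=-1213/212
seg 3: a=1, c=M3/2=-231/212, d=(M4−M3)/(6·1)=77/212, b=Δ3−h3·(2M3+M4)/6=289/106
t_q=3/2 → seg 1, τ=1/2; S=4+-281/106·τ+-1479/212·τ²+769/212·τ³=2347/1696

  seg 0: a=2 b=917/212 c=0 d=-493/212
  seg 1: a=4 b=-281/106 c=-1479/212 d=769/212
  seg 2: a=-2 b=-1213/212 c=207/53 d=-353/636
  seg 3: a=1 b=289/106 c=-231/212 d=77/212
S(3/2) = 2347/1696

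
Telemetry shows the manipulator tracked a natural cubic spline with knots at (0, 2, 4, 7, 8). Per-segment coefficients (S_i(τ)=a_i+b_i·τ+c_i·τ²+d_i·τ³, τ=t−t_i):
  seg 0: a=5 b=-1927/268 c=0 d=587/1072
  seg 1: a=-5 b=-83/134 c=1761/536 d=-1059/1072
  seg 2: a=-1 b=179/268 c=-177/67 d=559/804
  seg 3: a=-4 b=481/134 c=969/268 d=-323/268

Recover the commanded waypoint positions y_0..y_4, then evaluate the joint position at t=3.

y_0=5 y_1=-5 y_2=-1 y_3=-4 y_4=2
S(3) = -3561/1072

y_0 = S_0(0) = a_0 = 5
y_1 = S_1(0) = a_1 = -5
y_2 = S_2(0) = a_2 = -1
y_3 = S_3(0) = a_3 = -4
y_4 = S_3(1) = 2
t_q=3 is in segment 1 (τ=1); S_1(τ)=-3561/1072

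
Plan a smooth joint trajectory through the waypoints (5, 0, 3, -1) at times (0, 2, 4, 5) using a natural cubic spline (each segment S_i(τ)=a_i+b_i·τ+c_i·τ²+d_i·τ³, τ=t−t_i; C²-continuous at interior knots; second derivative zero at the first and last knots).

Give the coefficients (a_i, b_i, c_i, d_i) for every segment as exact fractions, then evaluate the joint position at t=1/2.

Δ: Δ0=-5/2, Δ1=3/2, Δ2=-4
row 1: diag=8, rhs=24; c'=1/4, d'=3
row 2: denom=6−2·1/4=11/2; d'=(-33−2·3)/(11/2)=-78/11
back: M2=-78/11
back: M1=3−1/4·-78/11=105/22
M: M0=0, M1=105/22, M2=-78/11, M3=0
seg 0: a=5, c=M0/2=0, d=(M1−M0)/(6·2)=35/88, b=Δ0−h0·(2M0+M1)/6=-45/11
seg 1: a=0, c=M1/2=105/44, d=(M2−M1)/(6·2)=-87/88, b=Δ1−h1·(2M1+M2)/6=15/22
seg 2: a=3, c=M2/2=-39/11, d=(M3−M2)/(6·1)=13/11, b=Δ2−h2·(2M2+M3)/6=-18/11
t_q=1/2 → seg 0, τ=1/2; S=5+-45/11·τ+0·τ²+35/88·τ³=2115/704

  seg 0: a=5 b=-45/11 c=0 d=35/88
  seg 1: a=0 b=15/22 c=105/44 d=-87/88
  seg 2: a=3 b=-18/11 c=-39/11 d=13/11
S(1/2) = 2115/704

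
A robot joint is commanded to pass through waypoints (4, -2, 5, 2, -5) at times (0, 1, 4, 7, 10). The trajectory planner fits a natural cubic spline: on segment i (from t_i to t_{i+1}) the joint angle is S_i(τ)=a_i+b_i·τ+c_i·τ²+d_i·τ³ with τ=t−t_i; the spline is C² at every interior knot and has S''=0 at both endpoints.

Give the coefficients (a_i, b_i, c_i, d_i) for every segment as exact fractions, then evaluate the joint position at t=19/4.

  seg 0: a=4 b=-785/108 c=0 d=137/108
  seg 1: a=-2 b=-187/54 c=137/36 d=-607/972
  seg 2: a=5 b=271/108 c=-49/27 d=209/972
  seg 3: a=2 b=-139/54 c=13/108 d=-13/972
S(19/4) = 4571/768

Δ: Δ0=-6, Δ1=7/3, Δ2=-1, Δ3=-7/3
row 1: diag=8, rhs=50; c'=3/8, d'=25/4
row 2: denom=12−3·3/8=87/8; d'=(-20−3·25/4)/(87/8)=-310/87
row 3: denom=12−3·8/29=324/29; d'=(-8−3·-310/87)/(324/29)=13/54
back: M3=13/54
back: M2=-310/87−8/29·13/54=-98/27
back: M1=25/4−3/8·-98/27=137/18
M: M0=0, M1=137/18, M2=-98/27, M3=13/54, M4=0
seg 0: a=4, c=M0/2=0, d=(M1−M0)/(6·1)=137/108, b=Δ0−h0·(2M0+M1)/6=-785/108
seg 1: a=-2, c=M1/2=137/36, d=(M2−M1)/(6·3)=-607/972, b=Δ1−h1·(2M1+M2)/6=-187/54
seg 2: a=5, c=M2/2=-49/27, d=(M3−M2)/(6·3)=209/972, b=Δ2−h2·(2M2+M3)/6=271/108
seg 3: a=2, c=M3/2=13/108, d=(M4−M3)/(6·3)=-13/972, b=Δ3−h3·(2M3+M4)/6=-139/54
t_q=19/4 → seg 2, τ=3/4; S=5+271/108·τ+-49/27·τ²+209/972·τ³=4571/768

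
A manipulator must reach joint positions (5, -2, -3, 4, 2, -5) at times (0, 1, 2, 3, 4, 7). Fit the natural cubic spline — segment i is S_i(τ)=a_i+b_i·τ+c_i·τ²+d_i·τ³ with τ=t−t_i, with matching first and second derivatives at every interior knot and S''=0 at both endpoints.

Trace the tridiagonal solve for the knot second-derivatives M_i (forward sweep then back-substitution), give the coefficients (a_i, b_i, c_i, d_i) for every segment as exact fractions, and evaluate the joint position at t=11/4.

Δ: Δ0=-7, Δ1=-1, Δ2=7, Δ3=-2, Δ4=-7/3
row 1: diag=4, rhs=36; c'=1/4, d'=9
row 2: denom=4−1·1/4=15/4; d'=(48−1·9)/(15/4)=52/5
row 3: denom=4−1·4/15=56/15; d'=(-54−1·52/5)/(56/15)=-69/4
row 4: denom=8−1·15/56=433/56; d'=(-2−1·-69/4)/(433/56)=854/433
back: M4=854/433
back: M3=-69/4−15/56·854/433=-7698/433
back: M2=52/5−4/15·-7698/433=6556/433
back: M1=9−1/4·6556/433=2258/433
M: M0=0, M1=2258/433, M2=6556/433, M3=-7698/433, M4=854/433, M5=0
seg 0: a=5, c=M0/2=0, d=(M1−M0)/(6·1)=1129/1299, b=Δ0−h0·(2M0+M1)/6=-10222/1299
seg 1: a=-2, c=M1/2=1129/433, d=(M2−M1)/(6·1)=2149/1299, b=Δ1−h1·(2M1+M2)/6=-6835/1299
seg 2: a=-3, c=M2/2=3278/433, d=(M3−M2)/(6·1)=-7127/1299, b=Δ2−h2·(2M2+M3)/6=6386/1299
seg 3: a=4, c=M3/2=-3849/433, d=(M4−M3)/(6·1)=4276/1299, b=Δ3−h3·(2M3+M4)/6=4673/1299
seg 4: a=2, c=M4/2=427/433, d=(M5−M4)/(6·3)=-427/3897, b=Δ4−h4·(2M4+M5)/6=-5593/1299
t_q=11/4 → seg 2, τ=3/4; S=-3+6386/1299·τ+3278/433·τ²+-7127/1299·τ³=72905/27712

  seg 0: a=5 b=-10222/1299 c=0 d=1129/1299
  seg 1: a=-2 b=-6835/1299 c=1129/433 d=2149/1299
  seg 2: a=-3 b=6386/1299 c=3278/433 d=-7127/1299
  seg 3: a=4 b=4673/1299 c=-3849/433 d=4276/1299
  seg 4: a=2 b=-5593/1299 c=427/433 d=-427/3897
S(11/4) = 72905/27712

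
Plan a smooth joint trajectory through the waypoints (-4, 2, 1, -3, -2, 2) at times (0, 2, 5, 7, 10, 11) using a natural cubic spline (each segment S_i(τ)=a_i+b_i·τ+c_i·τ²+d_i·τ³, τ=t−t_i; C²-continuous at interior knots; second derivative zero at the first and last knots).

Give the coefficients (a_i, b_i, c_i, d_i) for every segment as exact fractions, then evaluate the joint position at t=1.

Δ: Δ0=3, Δ1=-1/3, Δ2=-2, Δ3=1/3, Δ4=4
row 1: diag=10, rhs=-20; c'=3/10, d'=-2
row 2: denom=10−3·3/10=91/10; d'=(-10−3·-2)/(91/10)=-40/91
row 3: denom=10−2·20/91=870/91; d'=(14−2·-40/91)/(870/91)=677/435
row 4: denom=8−3·91/290=2047/290; d'=(22−3·677/435)/(2047/290)=5026/2047
back: M4=5026/2047
back: M3=677/435−91/290·5026/2047=4826/6141
back: M2=-40/91−20/91·4826/6141=-3760/6141
back: M1=-2−3/10·-3760/6141=-3718/2047
M: M0=0, M1=-3718/2047, M2=-3760/6141, M3=4826/6141, M4=5026/2047, M5=0
seg 0: a=-4, c=M0/2=0, d=(M1−M0)/(6·2)=-1859/12282, b=Δ0−h0·(2M0+M1)/6=22141/6141
seg 1: a=2, c=M1/2=-1859/2047, d=(M2−M1)/(6·3)=3697/55269, b=Δ1−h1·(2M1+M2)/6=10987/6141
seg 2: a=1, c=M2/2=-1880/6141, d=(M3−M2)/(6·2)=477/4094, b=Δ2−h2·(2M2+M3)/6=-11384/6141
seg 3: a=-3, c=M3/2=2413/6141, d=(M4−M3)/(6·3)=5126/55269, b=Δ3−h3·(2M3+M4)/6=-10318/6141
seg 4: a=-2, c=M4/2=2513/2047, d=(M5−M4)/(6·1)=-2513/6141, b=Δ4−h4·(2M4+M5)/6=19538/6141
t_q=1 → seg 0, τ=1; S=-4+22141/6141·τ+0·τ²+-1859/12282·τ³=-2235/4094

  seg 0: a=-4 b=22141/6141 c=0 d=-1859/12282
  seg 1: a=2 b=10987/6141 c=-1859/2047 d=3697/55269
  seg 2: a=1 b=-11384/6141 c=-1880/6141 d=477/4094
  seg 3: a=-3 b=-10318/6141 c=2413/6141 d=5126/55269
  seg 4: a=-2 b=19538/6141 c=2513/2047 d=-2513/6141
S(1) = -2235/4094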